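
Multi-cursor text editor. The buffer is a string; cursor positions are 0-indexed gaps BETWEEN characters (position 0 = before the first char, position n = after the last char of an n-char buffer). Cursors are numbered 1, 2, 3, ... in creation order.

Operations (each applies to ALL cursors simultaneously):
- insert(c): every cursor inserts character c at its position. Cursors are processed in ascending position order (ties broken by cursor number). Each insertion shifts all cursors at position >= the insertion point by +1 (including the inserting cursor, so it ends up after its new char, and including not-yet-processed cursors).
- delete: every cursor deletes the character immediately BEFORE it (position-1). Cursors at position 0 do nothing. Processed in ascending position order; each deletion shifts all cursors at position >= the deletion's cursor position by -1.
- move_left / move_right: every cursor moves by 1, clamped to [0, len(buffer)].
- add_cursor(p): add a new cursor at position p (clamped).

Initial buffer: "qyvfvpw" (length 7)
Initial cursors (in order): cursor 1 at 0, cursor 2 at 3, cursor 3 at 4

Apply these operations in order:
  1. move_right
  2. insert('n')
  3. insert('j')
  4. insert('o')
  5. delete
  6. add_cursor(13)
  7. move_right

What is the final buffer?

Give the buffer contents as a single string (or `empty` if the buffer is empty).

After op 1 (move_right): buffer="qyvfvpw" (len 7), cursors c1@1 c2@4 c3@5, authorship .......
After op 2 (insert('n')): buffer="qnyvfnvnpw" (len 10), cursors c1@2 c2@6 c3@8, authorship .1...2.3..
After op 3 (insert('j')): buffer="qnjyvfnjvnjpw" (len 13), cursors c1@3 c2@8 c3@11, authorship .11...22.33..
After op 4 (insert('o')): buffer="qnjoyvfnjovnjopw" (len 16), cursors c1@4 c2@10 c3@14, authorship .111...222.333..
After op 5 (delete): buffer="qnjyvfnjvnjpw" (len 13), cursors c1@3 c2@8 c3@11, authorship .11...22.33..
After op 6 (add_cursor(13)): buffer="qnjyvfnjvnjpw" (len 13), cursors c1@3 c2@8 c3@11 c4@13, authorship .11...22.33..
After op 7 (move_right): buffer="qnjyvfnjvnjpw" (len 13), cursors c1@4 c2@9 c3@12 c4@13, authorship .11...22.33..

Answer: qnjyvfnjvnjpw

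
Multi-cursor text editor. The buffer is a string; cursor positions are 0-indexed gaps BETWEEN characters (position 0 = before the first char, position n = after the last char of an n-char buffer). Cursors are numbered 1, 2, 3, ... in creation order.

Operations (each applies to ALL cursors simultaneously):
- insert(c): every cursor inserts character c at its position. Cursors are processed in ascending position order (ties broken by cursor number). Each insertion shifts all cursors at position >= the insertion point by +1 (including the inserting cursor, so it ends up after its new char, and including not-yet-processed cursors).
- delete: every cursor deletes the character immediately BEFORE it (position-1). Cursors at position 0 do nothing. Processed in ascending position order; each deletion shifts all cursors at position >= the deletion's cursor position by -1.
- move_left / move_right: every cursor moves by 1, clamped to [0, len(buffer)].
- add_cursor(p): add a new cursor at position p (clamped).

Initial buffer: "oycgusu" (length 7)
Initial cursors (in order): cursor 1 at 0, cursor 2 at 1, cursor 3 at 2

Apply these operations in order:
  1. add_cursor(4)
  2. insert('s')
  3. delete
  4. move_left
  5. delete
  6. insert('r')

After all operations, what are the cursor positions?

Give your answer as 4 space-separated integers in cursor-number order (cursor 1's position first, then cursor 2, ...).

Answer: 3 3 3 5

Derivation:
After op 1 (add_cursor(4)): buffer="oycgusu" (len 7), cursors c1@0 c2@1 c3@2 c4@4, authorship .......
After op 2 (insert('s')): buffer="sosyscgsusu" (len 11), cursors c1@1 c2@3 c3@5 c4@8, authorship 1.2.3..4...
After op 3 (delete): buffer="oycgusu" (len 7), cursors c1@0 c2@1 c3@2 c4@4, authorship .......
After op 4 (move_left): buffer="oycgusu" (len 7), cursors c1@0 c2@0 c3@1 c4@3, authorship .......
After op 5 (delete): buffer="ygusu" (len 5), cursors c1@0 c2@0 c3@0 c4@1, authorship .....
After op 6 (insert('r')): buffer="rrryrgusu" (len 9), cursors c1@3 c2@3 c3@3 c4@5, authorship 123.4....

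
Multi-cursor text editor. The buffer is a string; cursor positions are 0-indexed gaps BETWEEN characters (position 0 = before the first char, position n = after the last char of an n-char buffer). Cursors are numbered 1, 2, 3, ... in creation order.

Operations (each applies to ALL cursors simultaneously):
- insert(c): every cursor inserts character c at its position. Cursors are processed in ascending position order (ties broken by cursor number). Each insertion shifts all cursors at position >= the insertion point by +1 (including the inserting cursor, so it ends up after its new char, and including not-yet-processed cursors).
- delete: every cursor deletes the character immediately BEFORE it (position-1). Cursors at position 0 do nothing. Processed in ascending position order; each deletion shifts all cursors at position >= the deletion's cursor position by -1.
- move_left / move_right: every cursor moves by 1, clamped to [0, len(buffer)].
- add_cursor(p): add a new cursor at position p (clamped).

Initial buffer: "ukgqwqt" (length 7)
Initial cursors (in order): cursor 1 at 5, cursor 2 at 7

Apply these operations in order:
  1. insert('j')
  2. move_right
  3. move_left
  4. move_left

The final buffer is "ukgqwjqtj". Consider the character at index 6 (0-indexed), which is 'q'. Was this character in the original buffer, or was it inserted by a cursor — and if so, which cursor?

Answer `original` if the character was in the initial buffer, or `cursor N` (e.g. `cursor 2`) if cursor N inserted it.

Answer: original

Derivation:
After op 1 (insert('j')): buffer="ukgqwjqtj" (len 9), cursors c1@6 c2@9, authorship .....1..2
After op 2 (move_right): buffer="ukgqwjqtj" (len 9), cursors c1@7 c2@9, authorship .....1..2
After op 3 (move_left): buffer="ukgqwjqtj" (len 9), cursors c1@6 c2@8, authorship .....1..2
After op 4 (move_left): buffer="ukgqwjqtj" (len 9), cursors c1@5 c2@7, authorship .....1..2
Authorship (.=original, N=cursor N): . . . . . 1 . . 2
Index 6: author = original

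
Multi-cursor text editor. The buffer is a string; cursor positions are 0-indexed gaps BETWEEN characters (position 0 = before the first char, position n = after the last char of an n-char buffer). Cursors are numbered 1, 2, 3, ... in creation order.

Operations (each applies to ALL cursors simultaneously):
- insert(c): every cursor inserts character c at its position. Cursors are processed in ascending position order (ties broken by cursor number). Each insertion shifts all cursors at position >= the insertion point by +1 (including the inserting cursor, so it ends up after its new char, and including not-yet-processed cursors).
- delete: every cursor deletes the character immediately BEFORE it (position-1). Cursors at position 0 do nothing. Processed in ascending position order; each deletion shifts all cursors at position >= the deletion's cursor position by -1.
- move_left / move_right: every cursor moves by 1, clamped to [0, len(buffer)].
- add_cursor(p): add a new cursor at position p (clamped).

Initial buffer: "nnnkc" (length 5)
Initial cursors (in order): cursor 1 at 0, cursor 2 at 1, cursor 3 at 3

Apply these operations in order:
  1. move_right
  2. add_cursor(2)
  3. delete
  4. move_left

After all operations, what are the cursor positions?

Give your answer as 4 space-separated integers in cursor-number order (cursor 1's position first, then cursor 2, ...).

Answer: 0 0 0 0

Derivation:
After op 1 (move_right): buffer="nnnkc" (len 5), cursors c1@1 c2@2 c3@4, authorship .....
After op 2 (add_cursor(2)): buffer="nnnkc" (len 5), cursors c1@1 c2@2 c4@2 c3@4, authorship .....
After op 3 (delete): buffer="nc" (len 2), cursors c1@0 c2@0 c4@0 c3@1, authorship ..
After op 4 (move_left): buffer="nc" (len 2), cursors c1@0 c2@0 c3@0 c4@0, authorship ..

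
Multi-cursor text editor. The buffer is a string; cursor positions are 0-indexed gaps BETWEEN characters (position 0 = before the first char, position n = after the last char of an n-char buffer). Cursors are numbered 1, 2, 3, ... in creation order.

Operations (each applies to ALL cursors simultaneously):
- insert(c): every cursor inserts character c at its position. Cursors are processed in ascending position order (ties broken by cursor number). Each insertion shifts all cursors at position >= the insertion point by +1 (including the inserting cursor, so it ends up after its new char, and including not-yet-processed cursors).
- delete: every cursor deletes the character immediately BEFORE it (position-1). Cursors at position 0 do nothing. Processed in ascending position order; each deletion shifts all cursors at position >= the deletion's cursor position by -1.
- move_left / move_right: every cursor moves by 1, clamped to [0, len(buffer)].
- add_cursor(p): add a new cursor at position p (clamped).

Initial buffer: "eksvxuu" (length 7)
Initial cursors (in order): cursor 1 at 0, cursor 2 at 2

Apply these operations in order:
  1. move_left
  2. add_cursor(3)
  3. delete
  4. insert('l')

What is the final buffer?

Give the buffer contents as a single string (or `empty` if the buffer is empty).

Answer: llklvxuu

Derivation:
After op 1 (move_left): buffer="eksvxuu" (len 7), cursors c1@0 c2@1, authorship .......
After op 2 (add_cursor(3)): buffer="eksvxuu" (len 7), cursors c1@0 c2@1 c3@3, authorship .......
After op 3 (delete): buffer="kvxuu" (len 5), cursors c1@0 c2@0 c3@1, authorship .....
After op 4 (insert('l')): buffer="llklvxuu" (len 8), cursors c1@2 c2@2 c3@4, authorship 12.3....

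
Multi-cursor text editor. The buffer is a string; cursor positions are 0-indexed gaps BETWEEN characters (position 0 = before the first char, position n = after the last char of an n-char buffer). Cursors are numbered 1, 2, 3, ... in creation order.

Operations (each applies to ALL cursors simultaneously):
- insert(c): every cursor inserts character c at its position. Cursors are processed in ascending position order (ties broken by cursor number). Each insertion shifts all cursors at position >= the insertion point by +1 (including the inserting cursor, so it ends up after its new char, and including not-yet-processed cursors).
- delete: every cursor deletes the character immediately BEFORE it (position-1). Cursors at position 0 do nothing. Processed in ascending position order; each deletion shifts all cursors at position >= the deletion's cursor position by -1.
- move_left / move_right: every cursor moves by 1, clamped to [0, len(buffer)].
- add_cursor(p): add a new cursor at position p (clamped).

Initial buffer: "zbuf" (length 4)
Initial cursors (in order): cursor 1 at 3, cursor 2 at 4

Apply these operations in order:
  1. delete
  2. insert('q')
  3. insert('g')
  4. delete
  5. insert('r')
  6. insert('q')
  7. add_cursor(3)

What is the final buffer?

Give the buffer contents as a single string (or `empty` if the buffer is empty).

Answer: zbqqrrqq

Derivation:
After op 1 (delete): buffer="zb" (len 2), cursors c1@2 c2@2, authorship ..
After op 2 (insert('q')): buffer="zbqq" (len 4), cursors c1@4 c2@4, authorship ..12
After op 3 (insert('g')): buffer="zbqqgg" (len 6), cursors c1@6 c2@6, authorship ..1212
After op 4 (delete): buffer="zbqq" (len 4), cursors c1@4 c2@4, authorship ..12
After op 5 (insert('r')): buffer="zbqqrr" (len 6), cursors c1@6 c2@6, authorship ..1212
After op 6 (insert('q')): buffer="zbqqrrqq" (len 8), cursors c1@8 c2@8, authorship ..121212
After op 7 (add_cursor(3)): buffer="zbqqrrqq" (len 8), cursors c3@3 c1@8 c2@8, authorship ..121212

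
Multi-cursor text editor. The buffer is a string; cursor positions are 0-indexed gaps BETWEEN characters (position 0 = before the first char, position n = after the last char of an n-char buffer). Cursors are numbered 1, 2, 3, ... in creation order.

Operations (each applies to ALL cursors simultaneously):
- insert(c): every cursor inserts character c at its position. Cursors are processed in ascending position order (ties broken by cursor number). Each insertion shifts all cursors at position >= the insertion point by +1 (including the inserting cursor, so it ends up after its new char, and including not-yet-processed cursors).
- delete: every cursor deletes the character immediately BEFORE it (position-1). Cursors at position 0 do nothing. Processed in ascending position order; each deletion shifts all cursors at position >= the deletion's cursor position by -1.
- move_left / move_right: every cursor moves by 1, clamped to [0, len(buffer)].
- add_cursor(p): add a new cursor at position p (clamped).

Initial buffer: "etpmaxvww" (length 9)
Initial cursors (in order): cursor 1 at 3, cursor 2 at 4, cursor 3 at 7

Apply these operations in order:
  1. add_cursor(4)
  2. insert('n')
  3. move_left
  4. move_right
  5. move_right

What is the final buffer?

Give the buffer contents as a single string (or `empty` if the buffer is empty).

After op 1 (add_cursor(4)): buffer="etpmaxvww" (len 9), cursors c1@3 c2@4 c4@4 c3@7, authorship .........
After op 2 (insert('n')): buffer="etpnmnnaxvnww" (len 13), cursors c1@4 c2@7 c4@7 c3@11, authorship ...1.24...3..
After op 3 (move_left): buffer="etpnmnnaxvnww" (len 13), cursors c1@3 c2@6 c4@6 c3@10, authorship ...1.24...3..
After op 4 (move_right): buffer="etpnmnnaxvnww" (len 13), cursors c1@4 c2@7 c4@7 c3@11, authorship ...1.24...3..
After op 5 (move_right): buffer="etpnmnnaxvnww" (len 13), cursors c1@5 c2@8 c4@8 c3@12, authorship ...1.24...3..

Answer: etpnmnnaxvnww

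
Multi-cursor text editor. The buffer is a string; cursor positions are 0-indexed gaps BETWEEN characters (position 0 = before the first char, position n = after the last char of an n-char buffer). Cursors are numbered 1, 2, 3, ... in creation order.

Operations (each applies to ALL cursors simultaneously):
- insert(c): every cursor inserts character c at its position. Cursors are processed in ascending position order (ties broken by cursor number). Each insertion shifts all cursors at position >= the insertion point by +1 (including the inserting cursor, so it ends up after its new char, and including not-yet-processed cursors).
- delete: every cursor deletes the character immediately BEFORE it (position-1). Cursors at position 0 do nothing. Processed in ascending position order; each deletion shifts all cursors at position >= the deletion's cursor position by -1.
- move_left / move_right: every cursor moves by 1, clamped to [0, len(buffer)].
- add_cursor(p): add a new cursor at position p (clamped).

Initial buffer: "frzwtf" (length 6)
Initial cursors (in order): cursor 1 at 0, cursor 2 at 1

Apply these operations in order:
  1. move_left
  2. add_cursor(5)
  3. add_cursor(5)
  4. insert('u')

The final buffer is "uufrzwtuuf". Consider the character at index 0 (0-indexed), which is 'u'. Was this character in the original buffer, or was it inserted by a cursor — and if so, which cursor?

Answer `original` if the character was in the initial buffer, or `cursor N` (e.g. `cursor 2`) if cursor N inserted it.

Answer: cursor 1

Derivation:
After op 1 (move_left): buffer="frzwtf" (len 6), cursors c1@0 c2@0, authorship ......
After op 2 (add_cursor(5)): buffer="frzwtf" (len 6), cursors c1@0 c2@0 c3@5, authorship ......
After op 3 (add_cursor(5)): buffer="frzwtf" (len 6), cursors c1@0 c2@0 c3@5 c4@5, authorship ......
After op 4 (insert('u')): buffer="uufrzwtuuf" (len 10), cursors c1@2 c2@2 c3@9 c4@9, authorship 12.....34.
Authorship (.=original, N=cursor N): 1 2 . . . . . 3 4 .
Index 0: author = 1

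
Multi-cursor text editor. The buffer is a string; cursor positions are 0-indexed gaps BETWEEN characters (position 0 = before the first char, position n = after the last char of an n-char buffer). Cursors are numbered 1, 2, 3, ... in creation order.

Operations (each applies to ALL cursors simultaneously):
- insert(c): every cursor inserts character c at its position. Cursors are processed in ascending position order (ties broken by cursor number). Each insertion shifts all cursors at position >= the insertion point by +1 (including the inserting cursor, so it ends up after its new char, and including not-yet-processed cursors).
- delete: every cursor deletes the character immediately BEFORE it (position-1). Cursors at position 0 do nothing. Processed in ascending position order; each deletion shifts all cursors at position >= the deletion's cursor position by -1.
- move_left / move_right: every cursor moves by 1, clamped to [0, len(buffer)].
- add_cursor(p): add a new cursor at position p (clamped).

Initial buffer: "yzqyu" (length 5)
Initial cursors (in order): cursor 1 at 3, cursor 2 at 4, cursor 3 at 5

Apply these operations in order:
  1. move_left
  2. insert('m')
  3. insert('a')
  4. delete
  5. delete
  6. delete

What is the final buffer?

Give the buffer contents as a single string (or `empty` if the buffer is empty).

Answer: yu

Derivation:
After op 1 (move_left): buffer="yzqyu" (len 5), cursors c1@2 c2@3 c3@4, authorship .....
After op 2 (insert('m')): buffer="yzmqmymu" (len 8), cursors c1@3 c2@5 c3@7, authorship ..1.2.3.
After op 3 (insert('a')): buffer="yzmaqmaymau" (len 11), cursors c1@4 c2@7 c3@10, authorship ..11.22.33.
After op 4 (delete): buffer="yzmqmymu" (len 8), cursors c1@3 c2@5 c3@7, authorship ..1.2.3.
After op 5 (delete): buffer="yzqyu" (len 5), cursors c1@2 c2@3 c3@4, authorship .....
After op 6 (delete): buffer="yu" (len 2), cursors c1@1 c2@1 c3@1, authorship ..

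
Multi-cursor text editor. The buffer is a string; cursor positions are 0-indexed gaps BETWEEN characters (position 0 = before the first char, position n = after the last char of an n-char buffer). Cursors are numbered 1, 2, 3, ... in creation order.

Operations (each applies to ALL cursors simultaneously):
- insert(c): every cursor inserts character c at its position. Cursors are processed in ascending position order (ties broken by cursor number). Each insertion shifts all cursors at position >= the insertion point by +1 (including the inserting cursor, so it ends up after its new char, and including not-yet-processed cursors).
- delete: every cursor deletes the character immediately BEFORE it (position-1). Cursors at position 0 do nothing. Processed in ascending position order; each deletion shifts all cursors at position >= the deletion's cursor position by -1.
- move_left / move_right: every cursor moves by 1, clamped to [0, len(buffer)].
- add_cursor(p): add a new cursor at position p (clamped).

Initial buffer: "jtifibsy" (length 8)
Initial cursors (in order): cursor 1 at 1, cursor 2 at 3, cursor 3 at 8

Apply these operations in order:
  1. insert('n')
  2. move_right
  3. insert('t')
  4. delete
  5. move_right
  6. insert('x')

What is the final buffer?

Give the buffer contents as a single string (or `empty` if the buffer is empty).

Answer: jntixnfixbsynx

Derivation:
After op 1 (insert('n')): buffer="jntinfibsyn" (len 11), cursors c1@2 c2@5 c3@11, authorship .1..2.....3
After op 2 (move_right): buffer="jntinfibsyn" (len 11), cursors c1@3 c2@6 c3@11, authorship .1..2.....3
After op 3 (insert('t')): buffer="jnttinftibsynt" (len 14), cursors c1@4 c2@8 c3@14, authorship .1.1.2.2....33
After op 4 (delete): buffer="jntinfibsyn" (len 11), cursors c1@3 c2@6 c3@11, authorship .1..2.....3
After op 5 (move_right): buffer="jntinfibsyn" (len 11), cursors c1@4 c2@7 c3@11, authorship .1..2.....3
After op 6 (insert('x')): buffer="jntixnfixbsynx" (len 14), cursors c1@5 c2@9 c3@14, authorship .1..12..2...33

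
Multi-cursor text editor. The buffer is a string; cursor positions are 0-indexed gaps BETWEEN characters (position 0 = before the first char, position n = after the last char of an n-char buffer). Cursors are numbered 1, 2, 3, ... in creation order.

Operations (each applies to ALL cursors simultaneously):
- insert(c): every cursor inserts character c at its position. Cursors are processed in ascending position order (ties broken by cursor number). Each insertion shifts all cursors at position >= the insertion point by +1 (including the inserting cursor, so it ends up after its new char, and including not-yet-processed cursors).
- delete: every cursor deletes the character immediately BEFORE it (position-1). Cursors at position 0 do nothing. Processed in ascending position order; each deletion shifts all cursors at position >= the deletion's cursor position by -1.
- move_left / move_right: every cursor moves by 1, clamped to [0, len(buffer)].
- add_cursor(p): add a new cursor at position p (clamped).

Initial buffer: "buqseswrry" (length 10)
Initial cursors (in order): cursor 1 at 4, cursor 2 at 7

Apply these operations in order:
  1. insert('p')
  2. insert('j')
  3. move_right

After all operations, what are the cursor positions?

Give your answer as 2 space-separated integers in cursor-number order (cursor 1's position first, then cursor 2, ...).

After op 1 (insert('p')): buffer="buqspeswprry" (len 12), cursors c1@5 c2@9, authorship ....1...2...
After op 2 (insert('j')): buffer="buqspjeswpjrry" (len 14), cursors c1@6 c2@11, authorship ....11...22...
After op 3 (move_right): buffer="buqspjeswpjrry" (len 14), cursors c1@7 c2@12, authorship ....11...22...

Answer: 7 12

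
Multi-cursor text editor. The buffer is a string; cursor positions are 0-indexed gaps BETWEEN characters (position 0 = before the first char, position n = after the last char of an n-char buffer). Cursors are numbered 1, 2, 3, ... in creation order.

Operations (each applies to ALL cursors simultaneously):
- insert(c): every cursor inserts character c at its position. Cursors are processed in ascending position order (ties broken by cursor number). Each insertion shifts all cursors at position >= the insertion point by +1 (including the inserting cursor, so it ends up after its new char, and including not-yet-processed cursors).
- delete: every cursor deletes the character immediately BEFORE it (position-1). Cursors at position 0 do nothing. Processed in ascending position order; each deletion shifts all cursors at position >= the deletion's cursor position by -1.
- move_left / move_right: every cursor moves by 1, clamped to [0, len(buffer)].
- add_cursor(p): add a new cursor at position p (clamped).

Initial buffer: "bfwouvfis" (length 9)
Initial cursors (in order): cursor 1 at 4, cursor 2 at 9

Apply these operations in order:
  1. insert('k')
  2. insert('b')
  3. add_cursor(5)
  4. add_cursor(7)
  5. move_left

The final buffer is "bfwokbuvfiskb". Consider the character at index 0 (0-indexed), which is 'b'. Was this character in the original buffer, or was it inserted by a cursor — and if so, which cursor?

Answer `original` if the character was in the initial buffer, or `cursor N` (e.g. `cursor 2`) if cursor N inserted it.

Answer: original

Derivation:
After op 1 (insert('k')): buffer="bfwokuvfisk" (len 11), cursors c1@5 c2@11, authorship ....1.....2
After op 2 (insert('b')): buffer="bfwokbuvfiskb" (len 13), cursors c1@6 c2@13, authorship ....11.....22
After op 3 (add_cursor(5)): buffer="bfwokbuvfiskb" (len 13), cursors c3@5 c1@6 c2@13, authorship ....11.....22
After op 4 (add_cursor(7)): buffer="bfwokbuvfiskb" (len 13), cursors c3@5 c1@6 c4@7 c2@13, authorship ....11.....22
After op 5 (move_left): buffer="bfwokbuvfiskb" (len 13), cursors c3@4 c1@5 c4@6 c2@12, authorship ....11.....22
Authorship (.=original, N=cursor N): . . . . 1 1 . . . . . 2 2
Index 0: author = original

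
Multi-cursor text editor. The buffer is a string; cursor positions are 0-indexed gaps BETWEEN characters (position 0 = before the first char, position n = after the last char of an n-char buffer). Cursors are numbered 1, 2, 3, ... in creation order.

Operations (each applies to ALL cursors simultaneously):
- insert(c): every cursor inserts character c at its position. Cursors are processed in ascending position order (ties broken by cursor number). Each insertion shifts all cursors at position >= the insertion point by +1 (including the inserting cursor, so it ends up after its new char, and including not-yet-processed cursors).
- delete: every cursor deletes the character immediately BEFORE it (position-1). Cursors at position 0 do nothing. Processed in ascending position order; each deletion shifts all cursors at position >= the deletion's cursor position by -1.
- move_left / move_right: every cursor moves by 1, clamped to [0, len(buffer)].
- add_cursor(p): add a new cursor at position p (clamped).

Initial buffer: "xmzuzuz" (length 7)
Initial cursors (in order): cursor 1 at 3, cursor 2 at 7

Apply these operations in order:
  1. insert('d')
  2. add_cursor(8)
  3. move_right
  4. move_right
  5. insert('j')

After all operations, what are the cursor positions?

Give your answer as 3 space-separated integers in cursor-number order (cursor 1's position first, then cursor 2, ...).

After op 1 (insert('d')): buffer="xmzduzuzd" (len 9), cursors c1@4 c2@9, authorship ...1....2
After op 2 (add_cursor(8)): buffer="xmzduzuzd" (len 9), cursors c1@4 c3@8 c2@9, authorship ...1....2
After op 3 (move_right): buffer="xmzduzuzd" (len 9), cursors c1@5 c2@9 c3@9, authorship ...1....2
After op 4 (move_right): buffer="xmzduzuzd" (len 9), cursors c1@6 c2@9 c3@9, authorship ...1....2
After op 5 (insert('j')): buffer="xmzduzjuzdjj" (len 12), cursors c1@7 c2@12 c3@12, authorship ...1..1..223

Answer: 7 12 12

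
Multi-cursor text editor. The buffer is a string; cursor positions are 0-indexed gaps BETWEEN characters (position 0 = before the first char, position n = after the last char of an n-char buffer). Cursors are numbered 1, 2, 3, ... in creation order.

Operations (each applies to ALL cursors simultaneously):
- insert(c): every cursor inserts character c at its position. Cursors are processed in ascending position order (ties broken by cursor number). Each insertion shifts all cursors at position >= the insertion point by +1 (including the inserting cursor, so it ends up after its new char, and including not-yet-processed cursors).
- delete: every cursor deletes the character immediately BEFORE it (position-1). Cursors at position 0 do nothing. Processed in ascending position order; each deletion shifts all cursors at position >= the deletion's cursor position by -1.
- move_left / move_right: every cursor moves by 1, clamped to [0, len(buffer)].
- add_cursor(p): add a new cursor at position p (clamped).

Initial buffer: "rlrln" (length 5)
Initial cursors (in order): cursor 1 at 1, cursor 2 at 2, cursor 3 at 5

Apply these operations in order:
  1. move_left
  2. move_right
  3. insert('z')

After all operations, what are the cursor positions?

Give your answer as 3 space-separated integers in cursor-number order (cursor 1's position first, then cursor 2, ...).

After op 1 (move_left): buffer="rlrln" (len 5), cursors c1@0 c2@1 c3@4, authorship .....
After op 2 (move_right): buffer="rlrln" (len 5), cursors c1@1 c2@2 c3@5, authorship .....
After op 3 (insert('z')): buffer="rzlzrlnz" (len 8), cursors c1@2 c2@4 c3@8, authorship .1.2...3

Answer: 2 4 8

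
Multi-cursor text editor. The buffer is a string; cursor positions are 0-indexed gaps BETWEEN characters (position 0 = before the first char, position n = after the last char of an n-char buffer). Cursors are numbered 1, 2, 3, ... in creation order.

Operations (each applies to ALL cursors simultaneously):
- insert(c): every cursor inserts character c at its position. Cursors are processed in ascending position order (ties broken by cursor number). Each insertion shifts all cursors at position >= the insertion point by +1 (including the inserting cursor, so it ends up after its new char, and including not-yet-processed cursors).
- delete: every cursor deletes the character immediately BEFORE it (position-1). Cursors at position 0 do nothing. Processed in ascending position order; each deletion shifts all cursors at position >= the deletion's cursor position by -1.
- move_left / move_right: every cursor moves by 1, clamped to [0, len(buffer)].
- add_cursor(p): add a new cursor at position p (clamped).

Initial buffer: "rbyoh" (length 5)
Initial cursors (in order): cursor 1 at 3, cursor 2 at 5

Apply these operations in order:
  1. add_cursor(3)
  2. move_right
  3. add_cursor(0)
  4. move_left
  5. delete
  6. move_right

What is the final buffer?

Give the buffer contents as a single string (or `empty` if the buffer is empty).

Answer: rh

Derivation:
After op 1 (add_cursor(3)): buffer="rbyoh" (len 5), cursors c1@3 c3@3 c2@5, authorship .....
After op 2 (move_right): buffer="rbyoh" (len 5), cursors c1@4 c3@4 c2@5, authorship .....
After op 3 (add_cursor(0)): buffer="rbyoh" (len 5), cursors c4@0 c1@4 c3@4 c2@5, authorship .....
After op 4 (move_left): buffer="rbyoh" (len 5), cursors c4@0 c1@3 c3@3 c2@4, authorship .....
After op 5 (delete): buffer="rh" (len 2), cursors c4@0 c1@1 c2@1 c3@1, authorship ..
After op 6 (move_right): buffer="rh" (len 2), cursors c4@1 c1@2 c2@2 c3@2, authorship ..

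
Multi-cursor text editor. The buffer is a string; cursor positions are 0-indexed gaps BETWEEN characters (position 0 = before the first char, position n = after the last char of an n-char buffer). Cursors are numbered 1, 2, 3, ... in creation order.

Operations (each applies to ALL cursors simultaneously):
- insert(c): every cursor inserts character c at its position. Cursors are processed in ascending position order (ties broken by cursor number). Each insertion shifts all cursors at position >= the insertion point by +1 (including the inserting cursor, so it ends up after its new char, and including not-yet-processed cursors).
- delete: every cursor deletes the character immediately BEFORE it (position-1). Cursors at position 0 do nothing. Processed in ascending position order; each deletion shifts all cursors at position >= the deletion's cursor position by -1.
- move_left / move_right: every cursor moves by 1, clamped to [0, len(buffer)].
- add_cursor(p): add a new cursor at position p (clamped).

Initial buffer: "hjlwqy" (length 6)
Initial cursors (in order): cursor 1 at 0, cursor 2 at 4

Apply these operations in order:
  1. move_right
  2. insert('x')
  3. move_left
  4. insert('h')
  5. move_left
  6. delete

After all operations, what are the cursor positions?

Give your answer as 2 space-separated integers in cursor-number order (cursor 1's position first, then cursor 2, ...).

Answer: 0 5

Derivation:
After op 1 (move_right): buffer="hjlwqy" (len 6), cursors c1@1 c2@5, authorship ......
After op 2 (insert('x')): buffer="hxjlwqxy" (len 8), cursors c1@2 c2@7, authorship .1....2.
After op 3 (move_left): buffer="hxjlwqxy" (len 8), cursors c1@1 c2@6, authorship .1....2.
After op 4 (insert('h')): buffer="hhxjlwqhxy" (len 10), cursors c1@2 c2@8, authorship .11....22.
After op 5 (move_left): buffer="hhxjlwqhxy" (len 10), cursors c1@1 c2@7, authorship .11....22.
After op 6 (delete): buffer="hxjlwhxy" (len 8), cursors c1@0 c2@5, authorship 11...22.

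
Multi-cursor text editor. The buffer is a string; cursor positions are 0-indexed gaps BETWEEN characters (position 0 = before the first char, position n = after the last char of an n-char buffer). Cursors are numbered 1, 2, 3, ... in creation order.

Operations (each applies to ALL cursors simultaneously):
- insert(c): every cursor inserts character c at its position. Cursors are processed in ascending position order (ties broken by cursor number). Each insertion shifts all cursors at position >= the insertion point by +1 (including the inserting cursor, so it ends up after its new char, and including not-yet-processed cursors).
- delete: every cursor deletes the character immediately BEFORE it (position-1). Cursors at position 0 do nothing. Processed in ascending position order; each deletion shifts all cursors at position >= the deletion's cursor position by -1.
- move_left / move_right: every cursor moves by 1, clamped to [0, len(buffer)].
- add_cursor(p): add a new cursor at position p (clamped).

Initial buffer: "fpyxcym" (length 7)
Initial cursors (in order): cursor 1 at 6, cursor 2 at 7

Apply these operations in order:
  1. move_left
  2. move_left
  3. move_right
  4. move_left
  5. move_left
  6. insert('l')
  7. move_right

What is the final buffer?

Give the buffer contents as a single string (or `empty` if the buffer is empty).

Answer: fpylxlcym

Derivation:
After op 1 (move_left): buffer="fpyxcym" (len 7), cursors c1@5 c2@6, authorship .......
After op 2 (move_left): buffer="fpyxcym" (len 7), cursors c1@4 c2@5, authorship .......
After op 3 (move_right): buffer="fpyxcym" (len 7), cursors c1@5 c2@6, authorship .......
After op 4 (move_left): buffer="fpyxcym" (len 7), cursors c1@4 c2@5, authorship .......
After op 5 (move_left): buffer="fpyxcym" (len 7), cursors c1@3 c2@4, authorship .......
After op 6 (insert('l')): buffer="fpylxlcym" (len 9), cursors c1@4 c2@6, authorship ...1.2...
After op 7 (move_right): buffer="fpylxlcym" (len 9), cursors c1@5 c2@7, authorship ...1.2...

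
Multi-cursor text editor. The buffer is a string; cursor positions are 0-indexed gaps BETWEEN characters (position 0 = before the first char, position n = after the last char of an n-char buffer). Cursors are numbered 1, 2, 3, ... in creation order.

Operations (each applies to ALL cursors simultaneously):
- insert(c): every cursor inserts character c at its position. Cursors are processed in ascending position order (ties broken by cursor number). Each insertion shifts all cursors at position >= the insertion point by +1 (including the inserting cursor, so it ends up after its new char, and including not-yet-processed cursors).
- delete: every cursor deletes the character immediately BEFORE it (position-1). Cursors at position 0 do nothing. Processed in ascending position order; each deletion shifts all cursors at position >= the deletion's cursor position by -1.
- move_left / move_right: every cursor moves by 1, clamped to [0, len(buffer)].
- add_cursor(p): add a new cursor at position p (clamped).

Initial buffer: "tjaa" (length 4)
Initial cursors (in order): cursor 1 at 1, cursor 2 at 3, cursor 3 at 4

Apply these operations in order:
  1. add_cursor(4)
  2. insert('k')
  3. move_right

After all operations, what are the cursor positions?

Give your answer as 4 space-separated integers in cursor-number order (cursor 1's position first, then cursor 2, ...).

After op 1 (add_cursor(4)): buffer="tjaa" (len 4), cursors c1@1 c2@3 c3@4 c4@4, authorship ....
After op 2 (insert('k')): buffer="tkjakakk" (len 8), cursors c1@2 c2@5 c3@8 c4@8, authorship .1..2.34
After op 3 (move_right): buffer="tkjakakk" (len 8), cursors c1@3 c2@6 c3@8 c4@8, authorship .1..2.34

Answer: 3 6 8 8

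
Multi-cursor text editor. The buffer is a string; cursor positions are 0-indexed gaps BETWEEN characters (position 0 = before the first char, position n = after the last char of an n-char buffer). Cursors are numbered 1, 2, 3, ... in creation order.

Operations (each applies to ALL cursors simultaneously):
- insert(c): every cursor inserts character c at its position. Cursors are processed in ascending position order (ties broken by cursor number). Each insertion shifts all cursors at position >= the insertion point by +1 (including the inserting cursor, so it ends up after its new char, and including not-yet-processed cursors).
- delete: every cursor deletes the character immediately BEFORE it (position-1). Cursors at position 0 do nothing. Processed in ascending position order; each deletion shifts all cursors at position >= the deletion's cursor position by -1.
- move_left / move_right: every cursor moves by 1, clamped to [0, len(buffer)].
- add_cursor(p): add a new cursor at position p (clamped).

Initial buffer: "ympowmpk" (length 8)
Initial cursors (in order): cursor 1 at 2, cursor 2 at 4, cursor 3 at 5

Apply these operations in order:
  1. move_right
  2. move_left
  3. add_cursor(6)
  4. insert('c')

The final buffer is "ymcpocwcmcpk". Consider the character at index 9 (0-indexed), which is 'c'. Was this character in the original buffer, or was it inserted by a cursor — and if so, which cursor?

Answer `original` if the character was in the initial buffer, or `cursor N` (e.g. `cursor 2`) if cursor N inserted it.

After op 1 (move_right): buffer="ympowmpk" (len 8), cursors c1@3 c2@5 c3@6, authorship ........
After op 2 (move_left): buffer="ympowmpk" (len 8), cursors c1@2 c2@4 c3@5, authorship ........
After op 3 (add_cursor(6)): buffer="ympowmpk" (len 8), cursors c1@2 c2@4 c3@5 c4@6, authorship ........
After op 4 (insert('c')): buffer="ymcpocwcmcpk" (len 12), cursors c1@3 c2@6 c3@8 c4@10, authorship ..1..2.3.4..
Authorship (.=original, N=cursor N): . . 1 . . 2 . 3 . 4 . .
Index 9: author = 4

Answer: cursor 4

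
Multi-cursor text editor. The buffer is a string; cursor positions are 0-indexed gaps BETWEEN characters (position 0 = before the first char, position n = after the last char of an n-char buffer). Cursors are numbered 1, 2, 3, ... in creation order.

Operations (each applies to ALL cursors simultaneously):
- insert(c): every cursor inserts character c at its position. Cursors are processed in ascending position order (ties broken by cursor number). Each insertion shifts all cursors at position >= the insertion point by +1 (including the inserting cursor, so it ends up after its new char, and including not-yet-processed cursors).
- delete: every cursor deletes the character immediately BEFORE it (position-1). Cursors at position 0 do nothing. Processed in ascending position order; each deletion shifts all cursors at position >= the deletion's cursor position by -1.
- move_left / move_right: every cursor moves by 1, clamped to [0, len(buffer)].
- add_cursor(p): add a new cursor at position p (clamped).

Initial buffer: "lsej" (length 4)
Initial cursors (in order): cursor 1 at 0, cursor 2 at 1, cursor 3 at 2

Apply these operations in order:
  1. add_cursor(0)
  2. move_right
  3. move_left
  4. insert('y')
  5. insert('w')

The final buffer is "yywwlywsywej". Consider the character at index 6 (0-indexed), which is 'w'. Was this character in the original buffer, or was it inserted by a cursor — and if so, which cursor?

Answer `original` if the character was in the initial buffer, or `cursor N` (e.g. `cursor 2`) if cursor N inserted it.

Answer: cursor 2

Derivation:
After op 1 (add_cursor(0)): buffer="lsej" (len 4), cursors c1@0 c4@0 c2@1 c3@2, authorship ....
After op 2 (move_right): buffer="lsej" (len 4), cursors c1@1 c4@1 c2@2 c3@3, authorship ....
After op 3 (move_left): buffer="lsej" (len 4), cursors c1@0 c4@0 c2@1 c3@2, authorship ....
After op 4 (insert('y')): buffer="yylysyej" (len 8), cursors c1@2 c4@2 c2@4 c3@6, authorship 14.2.3..
After op 5 (insert('w')): buffer="yywwlywsywej" (len 12), cursors c1@4 c4@4 c2@7 c3@10, authorship 1414.22.33..
Authorship (.=original, N=cursor N): 1 4 1 4 . 2 2 . 3 3 . .
Index 6: author = 2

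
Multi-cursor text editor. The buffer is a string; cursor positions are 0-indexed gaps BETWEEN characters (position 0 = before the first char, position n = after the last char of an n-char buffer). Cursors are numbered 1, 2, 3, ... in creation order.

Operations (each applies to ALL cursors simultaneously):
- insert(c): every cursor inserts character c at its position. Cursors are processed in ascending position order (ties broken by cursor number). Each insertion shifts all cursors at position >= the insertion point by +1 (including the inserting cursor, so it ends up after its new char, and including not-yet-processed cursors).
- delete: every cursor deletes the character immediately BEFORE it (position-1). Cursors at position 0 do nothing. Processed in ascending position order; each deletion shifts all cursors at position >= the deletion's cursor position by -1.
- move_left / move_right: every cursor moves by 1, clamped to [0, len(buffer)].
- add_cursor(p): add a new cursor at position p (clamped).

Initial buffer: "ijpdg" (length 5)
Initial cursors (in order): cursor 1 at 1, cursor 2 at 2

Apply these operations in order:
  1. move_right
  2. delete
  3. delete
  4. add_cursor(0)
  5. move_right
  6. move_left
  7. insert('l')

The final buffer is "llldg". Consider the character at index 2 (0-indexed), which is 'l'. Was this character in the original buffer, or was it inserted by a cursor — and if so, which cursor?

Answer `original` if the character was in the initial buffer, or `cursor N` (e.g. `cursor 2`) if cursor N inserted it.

Answer: cursor 3

Derivation:
After op 1 (move_right): buffer="ijpdg" (len 5), cursors c1@2 c2@3, authorship .....
After op 2 (delete): buffer="idg" (len 3), cursors c1@1 c2@1, authorship ...
After op 3 (delete): buffer="dg" (len 2), cursors c1@0 c2@0, authorship ..
After op 4 (add_cursor(0)): buffer="dg" (len 2), cursors c1@0 c2@0 c3@0, authorship ..
After op 5 (move_right): buffer="dg" (len 2), cursors c1@1 c2@1 c3@1, authorship ..
After op 6 (move_left): buffer="dg" (len 2), cursors c1@0 c2@0 c3@0, authorship ..
After op 7 (insert('l')): buffer="llldg" (len 5), cursors c1@3 c2@3 c3@3, authorship 123..
Authorship (.=original, N=cursor N): 1 2 3 . .
Index 2: author = 3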